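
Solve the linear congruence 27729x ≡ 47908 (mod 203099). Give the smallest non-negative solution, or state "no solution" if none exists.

gcd(27729, 203099):
203099 = 7×27729 + 8996
27729 = 3×8996 + 741
8996 = 12×741 + 104
741 = 7×104 + 13
104 = 8×13 + 0
gcd = 13, but 13 ∤ 47908, so the congruence has no solution.

no solution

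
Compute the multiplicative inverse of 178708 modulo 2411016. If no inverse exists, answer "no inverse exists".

no inverse exists

Compute gcd(178708, 2411016):
2411016 = 13×178708 + 87812
178708 = 2×87812 + 3084
87812 = 28×3084 + 1460
3084 = 2×1460 + 164
1460 = 8×164 + 148
164 = 1×148 + 16
148 = 9×16 + 4
16 = 4×4 + 0
Since gcd = 4 > 1, 178708 is not a unit mod 2411016.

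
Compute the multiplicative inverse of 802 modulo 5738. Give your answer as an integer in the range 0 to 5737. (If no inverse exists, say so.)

Euclidean algorithm on 5738, 802:
5738 = 7*802 + 124
802 = 6*124 + 58
124 = 2*58 + 8
58 = 7*8 + 2
8 = 4*2 + 0
The gcd is 2, not 1, hence no inverse exists.

no inverse exists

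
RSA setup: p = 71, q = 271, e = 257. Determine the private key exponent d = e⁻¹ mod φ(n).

11693

φ(n) = (p−1)(q−1) = 70·270 = 18900.
Need d with 257·d ≡ 1 (mod 18900). Apply the extended Euclidean algorithm:
18900 = 73×257 + 139
257 = 1×139 + 118
139 = 1×118 + 21
118 = 5×21 + 13
21 = 1×13 + 8
13 = 1×8 + 5
8 = 1×5 + 3
5 = 1×3 + 2
3 = 1×2 + 1
2 = 2×1 + 0
Back-substitute:
1 = 3 − 2
1 = −5 + 2·3
1 = 2·8 − 3·5
1 = −3·13 + 5·8
1 = 5·21 − 8·13
1 = −8·118 + 45·21
1 = 45·139 − 53·118
1 = −53·257 + 98·139
1 = 98·18900 − 7207·257
So 257·(-7207) ≡ 1 (mod 18900), hence d ≡ -7207 ≡ 11693 (mod 18900).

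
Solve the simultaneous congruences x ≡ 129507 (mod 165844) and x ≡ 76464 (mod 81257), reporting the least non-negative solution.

883746339

Write x = 129507 + 165844·k. Then 165844·k ≡ 76464 − 129507 ≡ 28214 (mod 81257).
Need 165844⁻¹ mod 81257. Extended Euclid on (81257, 3330):
81257 = 24·3330 + 1337
3330 = 2·1337 + 656
1337 = 2·656 + 25
656 = 26·25 + 6
25 = 4·6 + 1
6 = 6·1 + 0
Back-substitute:
1 = 25 − 4·6
1 = −4·656 + 105·25
1 = 105·1337 − 214·656
1 = −214·3330 + 533·1337
1 = 533·81257 − 13006·3330
165844⁻¹ ≡ 68251 (mod 81257), so k ≡ 68251·28214 ≡ 5328 (mod 81257).
x = 129507 + 165844·5328 = 883746339.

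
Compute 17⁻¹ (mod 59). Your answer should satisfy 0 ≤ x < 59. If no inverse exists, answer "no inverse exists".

7

Apply the Euclidean algorithm to 59 and 17:
59 = 3×17 + 8
17 = 2×8 + 1
8 = 8×1 + 0
Since gcd(17, 59) = 1, back-substitute to write 1 as a combination:
1 = 17 − 2·8
1 = −2·59 + 7·17
So 17·7 ≡ 1 (mod 59).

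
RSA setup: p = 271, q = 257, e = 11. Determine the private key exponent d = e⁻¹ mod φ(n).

18851

φ(n) = (p−1)(q−1) = 270·256 = 69120.
Need d with 11·d ≡ 1 (mod 69120). Apply the extended Euclidean algorithm:
69120 = 6283·11 + 7
11 = 1·7 + 4
7 = 1·4 + 3
4 = 1·3 + 1
3 = 3·1 + 0
Back-substitute:
1 = 4 − 3
1 = −7 + 2·4
1 = 2·11 − 3·7
1 = −3·69120 + 18851·11
So 11·18851 ≡ 1 (mod 69120), hence d = 18851.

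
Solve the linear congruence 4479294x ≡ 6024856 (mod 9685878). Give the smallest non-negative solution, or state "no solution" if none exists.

no solution

gcd(4479294, 9685878):
9685878 = 2*4479294 + 727290
4479294 = 6*727290 + 115554
727290 = 6*115554 + 33966
115554 = 3*33966 + 13656
33966 = 2*13656 + 6654
13656 = 2*6654 + 348
6654 = 19*348 + 42
348 = 8*42 + 12
42 = 3*12 + 6
12 = 2*6 + 0
gcd = 6, but 6 ∤ 6024856, so the congruence has no solution.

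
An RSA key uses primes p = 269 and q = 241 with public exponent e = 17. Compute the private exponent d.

56753

φ(n) = (p−1)(q−1) = 268·240 = 64320.
Need d with 17·d ≡ 1 (mod 64320). Apply the extended Euclidean algorithm:
64320 = 3783*17 + 9
17 = 1*9 + 8
9 = 1*8 + 1
8 = 8*1 + 0
Back-substitute:
1 = 9 − 8
1 = −17 + 2·9
1 = 2·64320 − 7567·17
So 17·(-7567) ≡ 1 (mod 64320), hence d ≡ -7567 ≡ 56753 (mod 64320).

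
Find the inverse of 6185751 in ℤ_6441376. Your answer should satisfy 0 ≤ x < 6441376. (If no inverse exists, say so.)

Apply the Euclidean algorithm to 6441376 and 6185751:
6441376 = 1×6185751 + 255625
6185751 = 24×255625 + 50751
255625 = 5×50751 + 1870
50751 = 27×1870 + 261
1870 = 7×261 + 43
261 = 6×43 + 3
43 = 14×3 + 1
3 = 3×1 + 0
Since gcd(6185751, 6441376) = 1, back-substitute to write 1 as a combination:
1 = 43 − 14·3
1 = −14·261 + 85·43
1 = 85·1870 − 609·261
1 = −609·50751 + 16528·1870
1 = 16528·255625 − 83249·50751
1 = −83249·6185751 + 2014504·255625
1 = 2014504·6441376 − 2097753·6185751
So 6185751·(-2097753) ≡ 1 (mod 6441376), and -2097753 ≡ 4343623 (mod 6441376).

4343623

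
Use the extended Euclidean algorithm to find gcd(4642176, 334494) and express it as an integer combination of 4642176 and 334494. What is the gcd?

6

Apply Euclid's algorithm to 4642176 and 334494:
4642176 = 13*334494 + 293754
334494 = 1*293754 + 40740
293754 = 7*40740 + 8574
40740 = 4*8574 + 6444
8574 = 1*6444 + 2130
6444 = 3*2130 + 54
2130 = 39*54 + 24
54 = 2*24 + 6
24 = 4*6 + 0
gcd(4642176, 334494) = 6.
Back-substituting:
6 = 54 − 2·24
6 = −2·2130 + 79·54
6 = 79·6444 − 239·2130
6 = −239·8574 + 318·6444
6 = 318·40740 − 1511·8574
6 = −1511·293754 + 10895·40740
6 = 10895·334494 − 12406·293754
6 = −12406·4642176 + 172173·334494
So 6 = (-12406)·4642176 + (172173)·334494.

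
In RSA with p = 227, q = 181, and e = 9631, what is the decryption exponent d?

φ(n) = (p−1)(q−1) = 226·180 = 40680.
Need d with 9631·d ≡ 1 (mod 40680). Apply the extended Euclidean algorithm:
40680 = 4×9631 + 2156
9631 = 4×2156 + 1007
2156 = 2×1007 + 142
1007 = 7×142 + 13
142 = 10×13 + 12
13 = 1×12 + 1
12 = 12×1 + 0
Back-substitute:
1 = 13 − 12
1 = −142 + 11·13
1 = 11·1007 − 78·142
1 = −78·2156 + 167·1007
1 = 167·9631 − 746·2156
1 = −746·40680 + 3151·9631
So 9631·3151 ≡ 1 (mod 40680), hence d = 3151.

3151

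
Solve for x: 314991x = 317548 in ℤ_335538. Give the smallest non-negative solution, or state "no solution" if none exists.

no solution

gcd(314991, 335538):
335538 = 1*314991 + 20547
314991 = 15*20547 + 6786
20547 = 3*6786 + 189
6786 = 35*189 + 171
189 = 1*171 + 18
171 = 9*18 + 9
18 = 2*9 + 0
gcd = 9, but 9 ∤ 317548, so the congruence has no solution.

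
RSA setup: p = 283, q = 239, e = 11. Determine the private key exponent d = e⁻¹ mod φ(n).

φ(n) = (p−1)(q−1) = 282·238 = 67116.
Need d with 11·d ≡ 1 (mod 67116). Apply the extended Euclidean algorithm:
67116 = 6101·11 + 5
11 = 2·5 + 1
5 = 5·1 + 0
Back-substitute:
1 = 11 − 2·5
1 = −2·67116 + 12203·11
So 11·12203 ≡ 1 (mod 67116), hence d = 12203.

12203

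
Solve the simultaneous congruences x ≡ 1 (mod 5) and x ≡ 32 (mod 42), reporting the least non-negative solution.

Write x = 1 + 5·k. Then 5·k ≡ 32 − 1 ≡ 31 (mod 42).
Need 5⁻¹ mod 42. Extended Euclid on (42, 5):
42 = 8*5 + 2
5 = 2*2 + 1
2 = 2*1 + 0
Back-substitute:
1 = 5 − 2·2
1 = −2·42 + 17·5
5⁻¹ ≡ 17 (mod 42), so k ≡ 17·31 ≡ 23 (mod 42).
x = 1 + 5·23 = 116.

116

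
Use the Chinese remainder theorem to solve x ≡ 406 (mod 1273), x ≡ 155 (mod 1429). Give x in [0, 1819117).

1413436

Write x = 406 + 1273·k. Then 1273·k ≡ 155 − 406 ≡ 1178 (mod 1429).
Need 1273⁻¹ mod 1429. Extended Euclid on (1429, 1273):
1429 = 1*1273 + 156
1273 = 8*156 + 25
156 = 6*25 + 6
25 = 4*6 + 1
6 = 6*1 + 0
Back-substitute:
1 = 25 − 4·6
1 = −4·156 + 25·25
1 = 25·1273 − 204·156
1 = −204·1429 + 229·1273
1273⁻¹ ≡ 229 (mod 1429), so k ≡ 229·1178 ≡ 1110 (mod 1429).
x = 406 + 1273·1110 = 1413436.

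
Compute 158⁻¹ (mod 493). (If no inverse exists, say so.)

Apply the Euclidean algorithm to 493 and 158:
493 = 3×158 + 19
158 = 8×19 + 6
19 = 3×6 + 1
6 = 6×1 + 0
The gcd is 1. Working backward:
1 = 19 − 3·6
1 = −3·158 + 25·19
1 = 25·493 − 78·158
Hence 158⁻¹ ≡ -78 ≡ 415 (mod 493).

415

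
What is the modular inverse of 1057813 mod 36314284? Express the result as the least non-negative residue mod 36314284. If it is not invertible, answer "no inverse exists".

11453037

Run Euclid on (36314284, 1057813):
36314284 = 34·1057813 + 348642
1057813 = 3·348642 + 11887
348642 = 29·11887 + 3919
11887 = 3·3919 + 130
3919 = 30·130 + 19
130 = 6·19 + 16
19 = 1·16 + 3
16 = 5·3 + 1
3 = 3·1 + 0
The gcd is 1. Working backward:
1 = 16 − 5·3
1 = −5·19 + 6·16
1 = 6·130 − 41·19
1 = −41·3919 + 1236·130
1 = 1236·11887 − 3749·3919
1 = −3749·348642 + 109957·11887
1 = 109957·1057813 − 333620·348642
1 = −333620·36314284 + 11453037·1057813
So 1057813·11453037 ≡ 1 (mod 36314284).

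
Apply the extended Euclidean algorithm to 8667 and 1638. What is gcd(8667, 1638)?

9

Apply Euclid's algorithm to 8667 and 1638:
8667 = 5·1638 + 477
1638 = 3·477 + 207
477 = 2·207 + 63
207 = 3·63 + 18
63 = 3·18 + 9
18 = 2·9 + 0
gcd(8667, 1638) = 9.
Back-substituting:
9 = 63 − 3·18
9 = −3·207 + 10·63
9 = 10·477 − 23·207
9 = −23·1638 + 79·477
9 = 79·8667 − 418·1638
So 9 = (79)·8667 + (-418)·1638.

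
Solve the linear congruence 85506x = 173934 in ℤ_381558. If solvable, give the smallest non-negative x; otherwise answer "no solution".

First find gcd(85506, 381558):
381558 = 4·85506 + 39534
85506 = 2·39534 + 6438
39534 = 6·6438 + 906
6438 = 7·906 + 96
906 = 9·96 + 42
96 = 2·42 + 12
42 = 3·12 + 6
12 = 2·6 + 0
gcd = 6 and 6 | 173934, so solutions exist. Divide through by 6: 14251x ≡ 28989 (mod 63593).
Now find 14251⁻¹ mod 63593:
63593 = 4×14251 + 6589
14251 = 2×6589 + 1073
6589 = 6×1073 + 151
1073 = 7×151 + 16
151 = 9×16 + 7
16 = 2×7 + 2
7 = 3×2 + 1
2 = 2×1 + 0
Back-substitute:
1 = 7 − 3·2
1 = −3·16 + 7·7
1 = 7·151 − 66·16
1 = −66·1073 + 469·151
1 = 469·6589 − 2880·1073
1 = −2880·14251 + 6229·6589
1 = 6229·63593 − 27796·14251
So 14251·(-27796) ≡ 1 (mod 63593), i.e. 14251⁻¹ ≡ 35797.
Then x ≡ 35797·28989 ≡ 8659 (mod 63593); the smallest non-negative solution is x = 8659.

8659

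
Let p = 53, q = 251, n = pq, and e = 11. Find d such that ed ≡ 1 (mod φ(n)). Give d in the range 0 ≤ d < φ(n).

φ(n) = (p−1)(q−1) = 52·250 = 13000.
Need d with 11·d ≡ 1 (mod 13000). Apply the extended Euclidean algorithm:
13000 = 1181×11 + 9
11 = 1×9 + 2
9 = 4×2 + 1
2 = 2×1 + 0
Back-substitute:
1 = 9 − 4·2
1 = −4·11 + 5·9
1 = 5·13000 − 5909·11
So 11·(-5909) ≡ 1 (mod 13000), hence d ≡ -5909 ≡ 7091 (mod 13000).

7091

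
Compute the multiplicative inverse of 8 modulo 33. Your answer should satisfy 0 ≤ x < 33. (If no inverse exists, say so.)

Run Euclid on (33, 8):
33 = 4·8 + 1
8 = 8·1 + 0
Since gcd(8, 33) = 1, back-substitute to write 1 as a combination:
1 = 33 − 4·8
So 8·(-4) ≡ 1 (mod 33), and -4 ≡ 29 (mod 33).

29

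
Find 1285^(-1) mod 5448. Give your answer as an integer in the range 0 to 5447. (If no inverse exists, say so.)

Run Euclid on (5448, 1285):
5448 = 4×1285 + 308
1285 = 4×308 + 53
308 = 5×53 + 43
53 = 1×43 + 10
43 = 4×10 + 3
10 = 3×3 + 1
3 = 3×1 + 0
The gcd is 1. Working backward:
1 = 10 − 3·3
1 = −3·43 + 13·10
1 = 13·53 − 16·43
1 = −16·308 + 93·53
1 = 93·1285 − 388·308
1 = −388·5448 + 1645·1285
So 1285·1645 ≡ 1 (mod 5448).

1645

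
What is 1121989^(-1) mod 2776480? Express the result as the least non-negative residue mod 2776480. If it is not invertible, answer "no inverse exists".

Run Euclid on (2776480, 1121989):
2776480 = 2*1121989 + 532502
1121989 = 2*532502 + 56985
532502 = 9*56985 + 19637
56985 = 2*19637 + 17711
19637 = 1*17711 + 1926
17711 = 9*1926 + 377
1926 = 5*377 + 41
377 = 9*41 + 8
41 = 5*8 + 1
8 = 8*1 + 0
gcd = 1, so the inverse exists. Back-substitute:
1 = 41 − 5·8
1 = −5·377 + 46·41
1 = 46·1926 − 235·377
1 = −235·17711 + 2161·1926
1 = 2161·19637 − 2396·17711
1 = −2396·56985 + 6953·19637
1 = 6953·532502 − 64973·56985
1 = −64973·1121989 + 136899·532502
1 = 136899·2776480 − 338771·1121989
Hence 1121989⁻¹ ≡ -338771 ≡ 2437709 (mod 2776480).

2437709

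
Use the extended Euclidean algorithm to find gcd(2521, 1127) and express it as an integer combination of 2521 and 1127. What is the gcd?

1

Euclidean algorithm:
2521 = 2*1127 + 267
1127 = 4*267 + 59
267 = 4*59 + 31
59 = 1*31 + 28
31 = 1*28 + 3
28 = 9*3 + 1
3 = 3*1 + 0
gcd(2521, 1127) = 1.
Working backward:
1 = 28 − 9·3
1 = −9·31 + 10·28
1 = 10·59 − 19·31
1 = −19·267 + 86·59
1 = 86·1127 − 363·267
1 = −363·2521 + 812·1127
So 1 = (-363)·2521 + (812)·1127.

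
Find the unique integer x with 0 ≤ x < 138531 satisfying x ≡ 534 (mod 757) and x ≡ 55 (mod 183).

58066

Write x = 534 + 757·k. Then 757·k ≡ 55 − 534 ≡ 70 (mod 183).
Need 757⁻¹ mod 183. Extended Euclid on (183, 25):
183 = 7·25 + 8
25 = 3·8 + 1
8 = 8·1 + 0
Back-substitute:
1 = 25 − 3·8
1 = −3·183 + 22·25
757⁻¹ ≡ 22 (mod 183), so k ≡ 22·70 ≡ 76 (mod 183).
x = 534 + 757·76 = 58066.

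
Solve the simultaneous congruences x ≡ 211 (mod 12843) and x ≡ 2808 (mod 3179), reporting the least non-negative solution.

Write x = 211 + 12843·k. Then 12843·k ≡ 2808 − 211 ≡ 2597 (mod 3179).
Need 12843⁻¹ mod 3179. Extended Euclid on (3179, 127):
3179 = 25×127 + 4
127 = 31×4 + 3
4 = 1×3 + 1
3 = 3×1 + 0
Back-substitute:
1 = 4 − 3
1 = −127 + 32·4
1 = 32·3179 − 801·127
12843⁻¹ ≡ 2378 (mod 3179), so k ≡ 2378·2597 ≡ 2048 (mod 3179).
x = 211 + 12843·2048 = 26302675.

26302675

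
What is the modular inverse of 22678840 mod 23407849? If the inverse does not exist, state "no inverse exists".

20158565

Apply the Euclidean algorithm to 23407849 and 22678840:
23407849 = 1*22678840 + 729009
22678840 = 31*729009 + 79561
729009 = 9*79561 + 12960
79561 = 6*12960 + 1801
12960 = 7*1801 + 353
1801 = 5*353 + 36
353 = 9*36 + 29
36 = 1*29 + 7
29 = 4*7 + 1
7 = 7*1 + 0
Since gcd(22678840, 23407849) = 1, back-substitute to write 1 as a combination:
1 = 29 − 4·7
1 = −4·36 + 5·29
1 = 5·353 − 49·36
1 = −49·1801 + 250·353
1 = 250·12960 − 1799·1801
1 = −1799·79561 + 11044·12960
1 = 11044·729009 − 101195·79561
1 = −101195·22678840 + 3148089·729009
1 = 3148089·23407849 − 3249284·22678840
Hence 22678840⁻¹ ≡ -3249284 ≡ 20158565 (mod 23407849).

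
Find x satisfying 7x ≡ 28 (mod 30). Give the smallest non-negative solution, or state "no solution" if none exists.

First find gcd(7, 30):
30 = 4*7 + 2
7 = 3*2 + 1
2 = 2*1 + 0
gcd = 1, so a unique solution mod 30 exists.
Back-substitute for the Bézout coefficients:
1 = 7 − 3·2
1 = −3·30 + 13·7
So 7·(13) ≡ 1 (mod 30), giving 7⁻¹ ≡ 13.
x ≡ 7⁻¹·28 ≡ 13·28 ≡ 4 (mod 30).

4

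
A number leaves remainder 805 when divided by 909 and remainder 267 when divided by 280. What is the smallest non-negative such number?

Write x = 805 + 909·k. Then 909·k ≡ 267 − 805 ≡ 22 (mod 280).
Need 909⁻¹ mod 280. Extended Euclid on (280, 69):
280 = 4×69 + 4
69 = 17×4 + 1
4 = 4×1 + 0
Back-substitute:
1 = 69 − 17·4
1 = −17·280 + 69·69
909⁻¹ ≡ 69 (mod 280), so k ≡ 69·22 ≡ 118 (mod 280).
x = 805 + 909·118 = 108067.

108067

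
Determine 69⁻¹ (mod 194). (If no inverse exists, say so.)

45

Extended Euclidean algorithm:
194 = 2·69 + 56
69 = 1·56 + 13
56 = 4·13 + 4
13 = 3·4 + 1
4 = 4·1 + 0
Since gcd(69, 194) = 1, back-substitute to write 1 as a combination:
1 = 13 − 3·4
1 = −3·56 + 13·13
1 = 13·69 − 16·56
1 = −16·194 + 45·69
So 69·45 ≡ 1 (mod 194).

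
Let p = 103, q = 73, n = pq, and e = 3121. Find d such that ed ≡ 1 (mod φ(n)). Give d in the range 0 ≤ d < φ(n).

913

φ(n) = (p−1)(q−1) = 102·72 = 7344.
Need d with 3121·d ≡ 1 (mod 7344). Apply the extended Euclidean algorithm:
7344 = 2*3121 + 1102
3121 = 2*1102 + 917
1102 = 1*917 + 185
917 = 4*185 + 177
185 = 1*177 + 8
177 = 22*8 + 1
8 = 8*1 + 0
Back-substitute:
1 = 177 − 22·8
1 = −22·185 + 23·177
1 = 23·917 − 114·185
1 = −114·1102 + 137·917
1 = 137·3121 − 388·1102
1 = −388·7344 + 913·3121
So 3121·913 ≡ 1 (mod 7344), hence d = 913.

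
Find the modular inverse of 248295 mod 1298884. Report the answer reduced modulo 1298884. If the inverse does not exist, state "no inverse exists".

gcd(1298884, 248295) by repeated division:
1298884 = 5×248295 + 57409
248295 = 4×57409 + 18659
57409 = 3×18659 + 1432
18659 = 13×1432 + 43
1432 = 33×43 + 13
43 = 3×13 + 4
13 = 3×4 + 1
4 = 4×1 + 0
The gcd is 1. Working backward:
1 = 13 − 3·4
1 = −3·43 + 10·13
1 = 10·1432 − 333·43
1 = −333·18659 + 4339·1432
1 = 4339·57409 − 13350·18659
1 = −13350·248295 + 57739·57409
1 = 57739·1298884 − 302045·248295
So 248295·(-302045) ≡ 1 (mod 1298884), and -302045 ≡ 996839 (mod 1298884).

996839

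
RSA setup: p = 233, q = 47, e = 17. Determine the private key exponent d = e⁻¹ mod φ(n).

8161

φ(n) = (p−1)(q−1) = 232·46 = 10672.
Need d with 17·d ≡ 1 (mod 10672). Apply the extended Euclidean algorithm:
10672 = 627·17 + 13
17 = 1·13 + 4
13 = 3·4 + 1
4 = 4·1 + 0
Back-substitute:
1 = 13 − 3·4
1 = −3·17 + 4·13
1 = 4·10672 − 2511·17
So 17·(-2511) ≡ 1 (mod 10672), hence d ≡ -2511 ≡ 8161 (mod 10672).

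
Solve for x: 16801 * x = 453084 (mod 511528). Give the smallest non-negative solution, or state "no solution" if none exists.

116484

First find gcd(16801, 511528):
511528 = 30*16801 + 7498
16801 = 2*7498 + 1805
7498 = 4*1805 + 278
1805 = 6*278 + 137
278 = 2*137 + 4
137 = 34*4 + 1
4 = 4*1 + 0
gcd = 1, so a unique solution mod 511528 exists.
Back-substitute for the Bézout coefficients:
1 = 137 − 34·4
1 = −34·278 + 69·137
1 = 69·1805 − 448·278
1 = −448·7498 + 1861·1805
1 = 1861·16801 − 4170·7498
1 = −4170·511528 + 126961·16801
So 16801·(126961) ≡ 1 (mod 511528), giving 16801⁻¹ ≡ 126961.
x ≡ 16801⁻¹·453084 ≡ 126961·453084 ≡ 116484 (mod 511528).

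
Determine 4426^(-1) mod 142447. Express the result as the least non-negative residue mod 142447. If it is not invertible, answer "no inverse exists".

Extended Euclidean algorithm:
142447 = 32*4426 + 815
4426 = 5*815 + 351
815 = 2*351 + 113
351 = 3*113 + 12
113 = 9*12 + 5
12 = 2*5 + 2
5 = 2*2 + 1
2 = 2*1 + 0
The gcd is 1. Working backward:
1 = 5 − 2·2
1 = −2·12 + 5·5
1 = 5·113 − 47·12
1 = −47·351 + 146·113
1 = 146·815 − 339·351
1 = −339·4426 + 1841·815
1 = 1841·142447 − 59251·4426
Thus 4426·(-59251) ≡ 1 (mod 142447); reducing, -59251 mod 142447 = 83196.

83196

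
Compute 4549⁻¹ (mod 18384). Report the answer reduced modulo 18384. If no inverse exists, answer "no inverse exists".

Extended Euclidean algorithm:
18384 = 4·4549 + 188
4549 = 24·188 + 37
188 = 5·37 + 3
37 = 12·3 + 1
3 = 3·1 + 0
The gcd is 1. Working backward:
1 = 37 − 12·3
1 = −12·188 + 61·37
1 = 61·4549 − 1476·188
1 = −1476·18384 + 5965·4549
So 4549·5965 ≡ 1 (mod 18384).

5965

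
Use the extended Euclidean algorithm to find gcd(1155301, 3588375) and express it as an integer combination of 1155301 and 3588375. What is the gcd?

7

Apply Euclid's algorithm to 3588375 and 1155301:
3588375 = 3·1155301 + 122472
1155301 = 9·122472 + 53053
122472 = 2·53053 + 16366
53053 = 3·16366 + 3955
16366 = 4·3955 + 546
3955 = 7·546 + 133
546 = 4·133 + 14
133 = 9·14 + 7
14 = 2·7 + 0
gcd(1155301, 3588375) = 7.
Express as a combination:
7 = 133 − 9·14
7 = −9·546 + 37·133
7 = 37·3955 − 268·546
7 = −268·16366 + 1109·3955
7 = 1109·53053 − 3595·16366
7 = −3595·122472 + 8299·53053
7 = 8299·1155301 − 78286·122472
7 = −78286·3588375 + 243157·1155301
So 7 = (-78286)·3588375 + (243157)·1155301.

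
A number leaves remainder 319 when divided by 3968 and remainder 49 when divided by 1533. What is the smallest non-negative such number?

4571455

Write x = 319 + 3968·k. Then 3968·k ≡ 49 − 319 ≡ 1263 (mod 1533).
Need 3968⁻¹ mod 1533. Extended Euclid on (1533, 902):
1533 = 1×902 + 631
902 = 1×631 + 271
631 = 2×271 + 89
271 = 3×89 + 4
89 = 22×4 + 1
4 = 4×1 + 0
Back-substitute:
1 = 89 − 22·4
1 = −22·271 + 67·89
1 = 67·631 − 156·271
1 = −156·902 + 223·631
1 = 223·1533 − 379·902
3968⁻¹ ≡ 1154 (mod 1533), so k ≡ 1154·1263 ≡ 1152 (mod 1533).
x = 319 + 3968·1152 = 4571455.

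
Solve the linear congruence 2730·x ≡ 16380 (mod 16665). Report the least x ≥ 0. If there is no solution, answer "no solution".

First find gcd(2730, 16665):
16665 = 6*2730 + 285
2730 = 9*285 + 165
285 = 1*165 + 120
165 = 1*120 + 45
120 = 2*45 + 30
45 = 1*30 + 15
30 = 2*15 + 0
gcd = 15 and 15 | 16380, so solutions exist. Divide through by 15: 182x ≡ 1092 (mod 1111).
Now find 182⁻¹ mod 1111:
1111 = 6*182 + 19
182 = 9*19 + 11
19 = 1*11 + 8
11 = 1*8 + 3
8 = 2*3 + 2
3 = 1*2 + 1
2 = 2*1 + 0
Back-substitute:
1 = 3 − 2
1 = −8 + 3·3
1 = 3·11 − 4·8
1 = −4·19 + 7·11
1 = 7·182 − 67·19
1 = −67·1111 + 409·182
So 182⁻¹ ≡ 409 (mod 1111).
Then x ≡ 409·1092 ≡ 6 (mod 1111); the smallest non-negative solution is x = 6.

6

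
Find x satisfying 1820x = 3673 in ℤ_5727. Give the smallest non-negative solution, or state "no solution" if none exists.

First find gcd(1820, 5727):
5727 = 3*1820 + 267
1820 = 6*267 + 218
267 = 1*218 + 49
218 = 4*49 + 22
49 = 2*22 + 5
22 = 4*5 + 2
5 = 2*2 + 1
2 = 2*1 + 0
gcd = 1, so a unique solution mod 5727 exists.
Back-substitute for the Bézout coefficients:
1 = 5 − 2·2
1 = −2·22 + 9·5
1 = 9·49 − 20·22
1 = −20·218 + 89·49
1 = 89·267 − 109·218
1 = −109·1820 + 743·267
1 = 743·5727 − 2338·1820
So 1820·(-2338) ≡ 1 (mod 5727), giving 1820⁻¹ ≡ 3389.
x ≡ 1820⁻¹·3673 ≡ 3389·3673 ≡ 3026 (mod 5727).

3026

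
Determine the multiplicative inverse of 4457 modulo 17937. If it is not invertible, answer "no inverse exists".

Extended Euclidean algorithm:
17937 = 4×4457 + 109
4457 = 40×109 + 97
109 = 1×97 + 12
97 = 8×12 + 1
12 = 12×1 + 0
gcd = 1, so the inverse exists. Back-substitute:
1 = 97 − 8·12
1 = −8·109 + 9·97
1 = 9·4457 − 368·109
1 = −368·17937 + 1481·4457
So 4457·1481 ≡ 1 (mod 17937).

1481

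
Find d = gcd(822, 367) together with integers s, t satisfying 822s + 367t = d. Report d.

1

Repeated division:
822 = 2·367 + 88
367 = 4·88 + 15
88 = 5·15 + 13
15 = 1·13 + 2
13 = 6·2 + 1
2 = 2·1 + 0
gcd(822, 367) = 1.
Working backward:
1 = 13 − 6·2
1 = −6·15 + 7·13
1 = 7·88 − 41·15
1 = −41·367 + 171·88
1 = 171·822 − 383·367
So 1 = (171)·822 + (-383)·367.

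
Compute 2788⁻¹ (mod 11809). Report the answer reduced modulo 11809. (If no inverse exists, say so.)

3469

gcd(11809, 2788) by repeated division:
11809 = 4·2788 + 657
2788 = 4·657 + 160
657 = 4·160 + 17
160 = 9·17 + 7
17 = 2·7 + 3
7 = 2·3 + 1
3 = 3·1 + 0
The gcd is 1. Working backward:
1 = 7 − 2·3
1 = −2·17 + 5·7
1 = 5·160 − 47·17
1 = −47·657 + 193·160
1 = 193·2788 − 819·657
1 = −819·11809 + 3469·2788
So 2788·3469 ≡ 1 (mod 11809).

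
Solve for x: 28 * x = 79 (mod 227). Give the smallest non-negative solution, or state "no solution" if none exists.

92

First find gcd(28, 227):
227 = 8×28 + 3
28 = 9×3 + 1
3 = 3×1 + 0
gcd = 1, so a unique solution mod 227 exists.
Back-substitute for the Bézout coefficients:
1 = 28 − 9·3
1 = −9·227 + 73·28
So 28·(73) ≡ 1 (mod 227), giving 28⁻¹ ≡ 73.
x ≡ 28⁻¹·79 ≡ 73·79 ≡ 92 (mod 227).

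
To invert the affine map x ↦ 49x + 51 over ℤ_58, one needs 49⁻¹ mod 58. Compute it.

45

gcd(58, 49) by repeated division:
58 = 1·49 + 9
49 = 5·9 + 4
9 = 2·4 + 1
4 = 4·1 + 0
The gcd is 1. Working backward:
1 = 9 − 2·4
1 = −2·49 + 11·9
1 = 11·58 − 13·49
So 49·(-13) ≡ 1 (mod 58), and -13 ≡ 45 (mod 58).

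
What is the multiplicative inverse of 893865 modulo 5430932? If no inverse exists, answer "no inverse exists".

Run Euclid on (5430932, 893865):
5430932 = 6·893865 + 67742
893865 = 13·67742 + 13219
67742 = 5·13219 + 1647
13219 = 8·1647 + 43
1647 = 38·43 + 13
43 = 3·13 + 4
13 = 3·4 + 1
4 = 4·1 + 0
Since gcd(893865, 5430932) = 1, back-substitute to write 1 as a combination:
1 = 13 − 3·4
1 = −3·43 + 10·13
1 = 10·1647 − 383·43
1 = −383·13219 + 3074·1647
1 = 3074·67742 − 15753·13219
1 = −15753·893865 + 207863·67742
1 = 207863·5430932 − 1262931·893865
Hence 893865⁻¹ ≡ -1262931 ≡ 4168001 (mod 5430932).

4168001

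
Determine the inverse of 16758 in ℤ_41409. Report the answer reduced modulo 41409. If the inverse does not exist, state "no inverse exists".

no inverse exists

Compute gcd(16758, 41409):
41409 = 2·16758 + 7893
16758 = 2·7893 + 972
7893 = 8·972 + 117
972 = 8·117 + 36
117 = 3·36 + 9
36 = 4·9 + 0
Since gcd = 9 > 1, 16758 is not a unit mod 41409.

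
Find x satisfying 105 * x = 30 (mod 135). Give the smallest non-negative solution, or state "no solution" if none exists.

First find gcd(105, 135):
135 = 1*105 + 30
105 = 3*30 + 15
30 = 2*15 + 0
gcd = 15 and 15 | 30, so solutions exist. Divide through by 15: 7x ≡ 2 (mod 9).
Now find 7⁻¹ mod 9:
9 = 1*7 + 2
7 = 3*2 + 1
2 = 2*1 + 0
Back-substitute:
1 = 7 − 3·2
1 = −3·9 + 4·7
So 7⁻¹ ≡ 4 (mod 9).
Then x ≡ 4·2 ≡ 8 (mod 9); the smallest non-negative solution is x = 8.

8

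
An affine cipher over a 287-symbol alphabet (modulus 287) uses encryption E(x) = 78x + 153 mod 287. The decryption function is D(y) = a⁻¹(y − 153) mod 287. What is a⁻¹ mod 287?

92

Apply the Euclidean algorithm to 287 and 78:
287 = 3×78 + 53
78 = 1×53 + 25
53 = 2×25 + 3
25 = 8×3 + 1
3 = 3×1 + 0
The gcd is 1. Working backward:
1 = 25 − 8·3
1 = −8·53 + 17·25
1 = 17·78 − 25·53
1 = −25·287 + 92·78
So 78·92 ≡ 1 (mod 287).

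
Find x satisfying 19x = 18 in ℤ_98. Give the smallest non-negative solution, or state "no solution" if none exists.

68

First find gcd(19, 98):
98 = 5×19 + 3
19 = 6×3 + 1
3 = 3×1 + 0
gcd = 1, so a unique solution mod 98 exists.
Back-substitute for the Bézout coefficients:
1 = 19 − 6·3
1 = −6·98 + 31·19
So 19·(31) ≡ 1 (mod 98), giving 19⁻¹ ≡ 31.
x ≡ 19⁻¹·18 ≡ 31·18 ≡ 68 (mod 98).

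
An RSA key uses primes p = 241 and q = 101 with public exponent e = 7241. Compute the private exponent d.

φ(n) = (p−1)(q−1) = 240·100 = 24000.
Need d with 7241·d ≡ 1 (mod 24000). Apply the extended Euclidean algorithm:
24000 = 3×7241 + 2277
7241 = 3×2277 + 410
2277 = 5×410 + 227
410 = 1×227 + 183
227 = 1×183 + 44
183 = 4×44 + 7
44 = 6×7 + 2
7 = 3×2 + 1
2 = 2×1 + 0
Back-substitute:
1 = 7 − 3·2
1 = −3·44 + 19·7
1 = 19·183 − 79·44
1 = −79·227 + 98·183
1 = 98·410 − 177·227
1 = −177·2277 + 983·410
1 = 983·7241 − 3126·2277
1 = −3126·24000 + 10361·7241
So 7241·10361 ≡ 1 (mod 24000), hence d = 10361.

10361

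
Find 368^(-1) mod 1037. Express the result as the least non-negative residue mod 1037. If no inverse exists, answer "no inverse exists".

31

gcd(1037, 368) by repeated division:
1037 = 2×368 + 301
368 = 1×301 + 67
301 = 4×67 + 33
67 = 2×33 + 1
33 = 33×1 + 0
Since gcd(368, 1037) = 1, back-substitute to write 1 as a combination:
1 = 67 − 2·33
1 = −2·301 + 9·67
1 = 9·368 − 11·301
1 = −11·1037 + 31·368
So 368·31 ≡ 1 (mod 1037).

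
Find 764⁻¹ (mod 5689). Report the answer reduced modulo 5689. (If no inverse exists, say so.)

Run Euclid on (5689, 764):
5689 = 7×764 + 341
764 = 2×341 + 82
341 = 4×82 + 13
82 = 6×13 + 4
13 = 3×4 + 1
4 = 4×1 + 0
gcd = 1, so the inverse exists. Back-substitute:
1 = 13 − 3·4
1 = −3·82 + 19·13
1 = 19·341 − 79·82
1 = −79·764 + 177·341
1 = 177·5689 − 1318·764
Hence 764⁻¹ ≡ -1318 ≡ 4371 (mod 5689).

4371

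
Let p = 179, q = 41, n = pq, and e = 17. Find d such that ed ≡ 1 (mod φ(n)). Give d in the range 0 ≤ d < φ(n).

2513

φ(n) = (p−1)(q−1) = 178·40 = 7120.
Need d with 17·d ≡ 1 (mod 7120). Apply the extended Euclidean algorithm:
7120 = 418×17 + 14
17 = 1×14 + 3
14 = 4×3 + 2
3 = 1×2 + 1
2 = 2×1 + 0
Back-substitute:
1 = 3 − 2
1 = −14 + 5·3
1 = 5·17 − 6·14
1 = −6·7120 + 2513·17
So 17·2513 ≡ 1 (mod 7120), hence d = 2513.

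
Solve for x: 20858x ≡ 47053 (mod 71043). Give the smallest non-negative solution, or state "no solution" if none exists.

First find gcd(20858, 71043):
71043 = 3*20858 + 8469
20858 = 2*8469 + 3920
8469 = 2*3920 + 629
3920 = 6*629 + 146
629 = 4*146 + 45
146 = 3*45 + 11
45 = 4*11 + 1
11 = 11*1 + 0
gcd = 1, so a unique solution mod 71043 exists.
Back-substitute for the Bézout coefficients:
1 = 45 − 4·11
1 = −4·146 + 13·45
1 = 13·629 − 56·146
1 = −56·3920 + 349·629
1 = 349·8469 − 754·3920
1 = −754·20858 + 1857·8469
1 = 1857·71043 − 6325·20858
So 20858·(-6325) ≡ 1 (mod 71043), giving 20858⁻¹ ≡ 64718.
x ≡ 20858⁻¹·47053 ≡ 64718·47053 ≡ 59945 (mod 71043).

59945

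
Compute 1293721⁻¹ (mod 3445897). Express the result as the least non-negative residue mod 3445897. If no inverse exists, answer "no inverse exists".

no inverse exists

Compute gcd(1293721, 3445897):
3445897 = 2·1293721 + 858455
1293721 = 1·858455 + 435266
858455 = 1·435266 + 423189
435266 = 1·423189 + 12077
423189 = 35·12077 + 494
12077 = 24·494 + 221
494 = 2·221 + 52
221 = 4·52 + 13
52 = 4·13 + 0
Since gcd = 13 > 1, 1293721 is not a unit mod 3445897.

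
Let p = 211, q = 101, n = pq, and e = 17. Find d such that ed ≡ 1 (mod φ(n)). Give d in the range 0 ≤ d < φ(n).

φ(n) = (p−1)(q−1) = 210·100 = 21000.
Need d with 17·d ≡ 1 (mod 21000). Apply the extended Euclidean algorithm:
21000 = 1235×17 + 5
17 = 3×5 + 2
5 = 2×2 + 1
2 = 2×1 + 0
Back-substitute:
1 = 5 − 2·2
1 = −2·17 + 7·5
1 = 7·21000 − 8647·17
So 17·(-8647) ≡ 1 (mod 21000), hence d ≡ -8647 ≡ 12353 (mod 21000).

12353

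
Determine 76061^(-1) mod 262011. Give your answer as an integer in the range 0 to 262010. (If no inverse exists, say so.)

117149

gcd(262011, 76061) by repeated division:
262011 = 3*76061 + 33828
76061 = 2*33828 + 8405
33828 = 4*8405 + 208
8405 = 40*208 + 85
208 = 2*85 + 38
85 = 2*38 + 9
38 = 4*9 + 2
9 = 4*2 + 1
2 = 2*1 + 0
The gcd is 1. Working backward:
1 = 9 − 4·2
1 = −4·38 + 17·9
1 = 17·85 − 38·38
1 = −38·208 + 93·85
1 = 93·8405 − 3758·208
1 = −3758·33828 + 15125·8405
1 = 15125·76061 − 34008·33828
1 = −34008·262011 + 117149·76061
So 76061·117149 ≡ 1 (mod 262011).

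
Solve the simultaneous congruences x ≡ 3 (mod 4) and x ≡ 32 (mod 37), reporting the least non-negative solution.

143

Write x = 3 + 4·k. Then 4·k ≡ 32 − 3 ≡ 29 (mod 37).
Need 4⁻¹ mod 37. Extended Euclid on (37, 4):
37 = 9*4 + 1
4 = 4*1 + 0
Back-substitute:
1 = 37 − 9·4
4⁻¹ ≡ 28 (mod 37), so k ≡ 28·29 ≡ 35 (mod 37).
x = 3 + 4·35 = 143.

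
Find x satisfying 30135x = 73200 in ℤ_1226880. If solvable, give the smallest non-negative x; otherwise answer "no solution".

First find gcd(30135, 1226880):
1226880 = 40·30135 + 21480
30135 = 1·21480 + 8655
21480 = 2·8655 + 4170
8655 = 2·4170 + 315
4170 = 13·315 + 75
315 = 4·75 + 15
75 = 5·15 + 0
gcd = 15 and 15 | 73200, so solutions exist. Divide through by 15: 2009x ≡ 4880 (mod 81792).
Now find 2009⁻¹ mod 81792:
81792 = 40·2009 + 1432
2009 = 1·1432 + 577
1432 = 2·577 + 278
577 = 2·278 + 21
278 = 13·21 + 5
21 = 4·5 + 1
5 = 5·1 + 0
Back-substitute:
1 = 21 − 4·5
1 = −4·278 + 53·21
1 = 53·577 − 110·278
1 = −110·1432 + 273·577
1 = 273·2009 − 383·1432
1 = −383·81792 + 15593·2009
So 2009⁻¹ ≡ 15593 (mod 81792).
Then x ≡ 15593·4880 ≡ 27280 (mod 81792); the smallest non-negative solution is x = 27280.

27280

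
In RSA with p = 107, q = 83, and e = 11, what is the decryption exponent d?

φ(n) = (p−1)(q−1) = 106·82 = 8692.
Need d with 11·d ≡ 1 (mod 8692). Apply the extended Euclidean algorithm:
8692 = 790*11 + 2
11 = 5*2 + 1
2 = 2*1 + 0
Back-substitute:
1 = 11 − 5·2
1 = −5·8692 + 3951·11
So 11·3951 ≡ 1 (mod 8692), hence d = 3951.

3951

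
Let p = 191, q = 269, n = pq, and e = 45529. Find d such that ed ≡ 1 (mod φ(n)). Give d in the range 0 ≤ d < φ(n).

12449

φ(n) = (p−1)(q−1) = 190·268 = 50920.
Need d with 45529·d ≡ 1 (mod 50920). Apply the extended Euclidean algorithm:
50920 = 1×45529 + 5391
45529 = 8×5391 + 2401
5391 = 2×2401 + 589
2401 = 4×589 + 45
589 = 13×45 + 4
45 = 11×4 + 1
4 = 4×1 + 0
Back-substitute:
1 = 45 − 11·4
1 = −11·589 + 144·45
1 = 144·2401 − 587·589
1 = −587·5391 + 1318·2401
1 = 1318·45529 − 11131·5391
1 = −11131·50920 + 12449·45529
So 45529·12449 ≡ 1 (mod 50920), hence d = 12449.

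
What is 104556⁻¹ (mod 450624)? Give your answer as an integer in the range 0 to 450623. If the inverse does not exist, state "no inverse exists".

no inverse exists

Euclidean algorithm on 450624, 104556:
450624 = 4·104556 + 32400
104556 = 3·32400 + 7356
32400 = 4·7356 + 2976
7356 = 2·2976 + 1404
2976 = 2·1404 + 168
1404 = 8·168 + 60
168 = 2·60 + 48
60 = 1·48 + 12
48 = 4·12 + 0
The gcd is 12, not 1, hence no inverse exists.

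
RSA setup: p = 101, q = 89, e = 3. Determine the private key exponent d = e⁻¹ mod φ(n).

5867

φ(n) = (p−1)(q−1) = 100·88 = 8800.
Need d with 3·d ≡ 1 (mod 8800). Apply the extended Euclidean algorithm:
8800 = 2933*3 + 1
3 = 3*1 + 0
Back-substitute:
1 = 8800 − 2933·3
So 3·(-2933) ≡ 1 (mod 8800), hence d ≡ -2933 ≡ 5867 (mod 8800).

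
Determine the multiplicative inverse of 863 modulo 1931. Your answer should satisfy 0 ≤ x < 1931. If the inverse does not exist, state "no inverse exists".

gcd(1931, 863) by repeated division:
1931 = 2×863 + 205
863 = 4×205 + 43
205 = 4×43 + 33
43 = 1×33 + 10
33 = 3×10 + 3
10 = 3×3 + 1
3 = 3×1 + 0
gcd = 1, so the inverse exists. Back-substitute:
1 = 10 − 3·3
1 = −3·33 + 10·10
1 = 10·43 − 13·33
1 = −13·205 + 62·43
1 = 62·863 − 261·205
1 = −261·1931 + 584·863
So 863·584 ≡ 1 (mod 1931).

584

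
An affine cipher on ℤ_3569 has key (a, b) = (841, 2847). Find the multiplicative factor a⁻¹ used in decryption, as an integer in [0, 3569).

2890

gcd(3569, 841) by repeated division:
3569 = 4×841 + 205
841 = 4×205 + 21
205 = 9×21 + 16
21 = 1×16 + 5
16 = 3×5 + 1
5 = 5×1 + 0
Since gcd(841, 3569) = 1, back-substitute to write 1 as a combination:
1 = 16 − 3·5
1 = −3·21 + 4·16
1 = 4·205 − 39·21
1 = −39·841 + 160·205
1 = 160·3569 − 679·841
Hence 841⁻¹ ≡ -679 ≡ 2890 (mod 3569).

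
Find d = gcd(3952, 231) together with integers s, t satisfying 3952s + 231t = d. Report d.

1

Euclidean algorithm:
3952 = 17×231 + 25
231 = 9×25 + 6
25 = 4×6 + 1
6 = 6×1 + 0
gcd(3952, 231) = 1.
Back-substituting:
1 = 25 − 4·6
1 = −4·231 + 37·25
1 = 37·3952 − 633·231
So 1 = (37)·3952 + (-633)·231.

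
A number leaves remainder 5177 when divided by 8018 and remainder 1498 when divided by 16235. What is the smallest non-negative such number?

91225963

Write x = 5177 + 8018·k. Then 8018·k ≡ 1498 − 5177 ≡ 12556 (mod 16235).
Need 8018⁻¹ mod 16235. Extended Euclid on (16235, 8018):
16235 = 2*8018 + 199
8018 = 40*199 + 58
199 = 3*58 + 25
58 = 2*25 + 8
25 = 3*8 + 1
8 = 8*1 + 0
Back-substitute:
1 = 25 − 3·8
1 = −3·58 + 7·25
1 = 7·199 − 24·58
1 = −24·8018 + 967·199
1 = 967·16235 − 1958·8018
8018⁻¹ ≡ 14277 (mod 16235), so k ≡ 14277·12556 ≡ 11377 (mod 16235).
x = 5177 + 8018·11377 = 91225963.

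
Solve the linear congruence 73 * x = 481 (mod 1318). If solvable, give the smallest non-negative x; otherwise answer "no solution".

801

First find gcd(73, 1318):
1318 = 18*73 + 4
73 = 18*4 + 1
4 = 4*1 + 0
gcd = 1, so a unique solution mod 1318 exists.
Back-substitute for the Bézout coefficients:
1 = 73 − 18·4
1 = −18·1318 + 325·73
So 73·(325) ≡ 1 (mod 1318), giving 73⁻¹ ≡ 325.
x ≡ 73⁻¹·481 ≡ 325·481 ≡ 801 (mod 1318).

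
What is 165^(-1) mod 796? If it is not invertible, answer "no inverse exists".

Run Euclid on (796, 165):
796 = 4·165 + 136
165 = 1·136 + 29
136 = 4·29 + 20
29 = 1·20 + 9
20 = 2·9 + 2
9 = 4·2 + 1
2 = 2·1 + 0
The gcd is 1. Working backward:
1 = 9 − 4·2
1 = −4·20 + 9·9
1 = 9·29 − 13·20
1 = −13·136 + 61·29
1 = 61·165 − 74·136
1 = −74·796 + 357·165
So 165·357 ≡ 1 (mod 796).

357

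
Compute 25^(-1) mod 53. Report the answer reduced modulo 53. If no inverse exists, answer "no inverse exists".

Extended Euclidean algorithm:
53 = 2·25 + 3
25 = 8·3 + 1
3 = 3·1 + 0
gcd = 1, so the inverse exists. Back-substitute:
1 = 25 − 8·3
1 = −8·53 + 17·25
So 25·17 ≡ 1 (mod 53).

17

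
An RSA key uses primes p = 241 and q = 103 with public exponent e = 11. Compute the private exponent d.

φ(n) = (p−1)(q−1) = 240·102 = 24480.
Need d with 11·d ≡ 1 (mod 24480). Apply the extended Euclidean algorithm:
24480 = 2225×11 + 5
11 = 2×5 + 1
5 = 5×1 + 0
Back-substitute:
1 = 11 − 2·5
1 = −2·24480 + 4451·11
So 11·4451 ≡ 1 (mod 24480), hence d = 4451.

4451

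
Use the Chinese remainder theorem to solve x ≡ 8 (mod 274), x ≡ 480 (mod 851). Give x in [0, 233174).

Write x = 8 + 274·k. Then 274·k ≡ 480 − 8 ≡ 472 (mod 851).
Need 274⁻¹ mod 851. Extended Euclid on (851, 274):
851 = 3*274 + 29
274 = 9*29 + 13
29 = 2*13 + 3
13 = 4*3 + 1
3 = 3*1 + 0
Back-substitute:
1 = 13 − 4·3
1 = −4·29 + 9·13
1 = 9·274 − 85·29
1 = −85·851 + 264·274
274⁻¹ ≡ 264 (mod 851), so k ≡ 264·472 ≡ 362 (mod 851).
x = 8 + 274·362 = 99196.

99196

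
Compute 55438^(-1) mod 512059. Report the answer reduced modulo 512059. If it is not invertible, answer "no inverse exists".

85688

Extended Euclidean algorithm:
512059 = 9×55438 + 13117
55438 = 4×13117 + 2970
13117 = 4×2970 + 1237
2970 = 2×1237 + 496
1237 = 2×496 + 245
496 = 2×245 + 6
245 = 40×6 + 5
6 = 1×5 + 1
5 = 5×1 + 0
gcd = 1, so the inverse exists. Back-substitute:
1 = 6 − 5
1 = −245 + 41·6
1 = 41·496 − 83·245
1 = −83·1237 + 207·496
1 = 207·2970 − 497·1237
1 = −497·13117 + 2195·2970
1 = 2195·55438 − 9277·13117
1 = −9277·512059 + 85688·55438
So 55438·85688 ≡ 1 (mod 512059).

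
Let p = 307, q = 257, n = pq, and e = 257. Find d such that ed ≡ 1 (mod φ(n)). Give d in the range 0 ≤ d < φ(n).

φ(n) = (p−1)(q−1) = 306·256 = 78336.
Need d with 257·d ≡ 1 (mod 78336). Apply the extended Euclidean algorithm:
78336 = 304·257 + 208
257 = 1·208 + 49
208 = 4·49 + 12
49 = 4·12 + 1
12 = 12·1 + 0
Back-substitute:
1 = 49 − 4·12
1 = −4·208 + 17·49
1 = 17·257 − 21·208
1 = −21·78336 + 6401·257
So 257·6401 ≡ 1 (mod 78336), hence d = 6401.

6401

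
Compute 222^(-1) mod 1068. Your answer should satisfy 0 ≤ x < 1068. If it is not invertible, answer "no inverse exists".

no inverse exists

Euclidean algorithm on 1068, 222:
1068 = 4*222 + 180
222 = 1*180 + 42
180 = 4*42 + 12
42 = 3*12 + 6
12 = 2*6 + 0
The gcd is 6, not 1, hence no inverse exists.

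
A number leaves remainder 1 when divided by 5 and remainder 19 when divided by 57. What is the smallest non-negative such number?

Write x = 1 + 5·k. Then 5·k ≡ 19 − 1 ≡ 18 (mod 57).
Need 5⁻¹ mod 57. Extended Euclid on (57, 5):
57 = 11*5 + 2
5 = 2*2 + 1
2 = 2*1 + 0
Back-substitute:
1 = 5 − 2·2
1 = −2·57 + 23·5
5⁻¹ ≡ 23 (mod 57), so k ≡ 23·18 ≡ 15 (mod 57).
x = 1 + 5·15 = 76.

76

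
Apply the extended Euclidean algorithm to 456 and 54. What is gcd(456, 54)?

6

Apply Euclid's algorithm to 456 and 54:
456 = 8·54 + 24
54 = 2·24 + 6
24 = 4·6 + 0
gcd(456, 54) = 6.
Express as a combination:
6 = 54 − 2·24
6 = −2·456 + 17·54
So 6 = (-2)·456 + (17)·54.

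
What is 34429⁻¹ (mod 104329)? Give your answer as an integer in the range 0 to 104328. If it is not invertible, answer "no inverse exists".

72790

Extended Euclidean algorithm:
104329 = 3·34429 + 1042
34429 = 33·1042 + 43
1042 = 24·43 + 10
43 = 4·10 + 3
10 = 3·3 + 1
3 = 3·1 + 0
gcd = 1, so the inverse exists. Back-substitute:
1 = 10 − 3·3
1 = −3·43 + 13·10
1 = 13·1042 − 315·43
1 = −315·34429 + 10408·1042
1 = 10408·104329 − 31539·34429
Thus 34429·(-31539) ≡ 1 (mod 104329); reducing, -31539 mod 104329 = 72790.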